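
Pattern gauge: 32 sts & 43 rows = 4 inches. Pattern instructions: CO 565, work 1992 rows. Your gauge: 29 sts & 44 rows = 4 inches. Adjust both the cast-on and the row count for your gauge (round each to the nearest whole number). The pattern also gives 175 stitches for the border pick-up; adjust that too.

Stitches: 565 × 29/32 = 512.03 → 512.
Rows: 1992 × 44/43 = 2038.33 → 2038.
border pick-up: 175 × 29/32 = 158.59 → 159.

Cast on 512 stitches; work 2038 rows; border pick-up 159 stitches.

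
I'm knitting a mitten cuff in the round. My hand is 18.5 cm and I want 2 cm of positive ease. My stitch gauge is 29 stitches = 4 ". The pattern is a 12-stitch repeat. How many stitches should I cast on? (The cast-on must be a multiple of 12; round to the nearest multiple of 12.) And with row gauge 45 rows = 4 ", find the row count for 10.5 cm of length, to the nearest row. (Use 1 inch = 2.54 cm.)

Cast on 60 stitches; work 47 rows.

Finished = 18.5 + 2 = 20.5 cm.
20.5 cm × 1/2.54 = 8.07 inches.
29/4 = 7.25 sts per in; 8.07 × 7.25 = 58.51 sts.
Nearest multiple of 12 → 60.
10.5 cm = 4.13 inches; × 11.25 = 46.51 → 47 rows.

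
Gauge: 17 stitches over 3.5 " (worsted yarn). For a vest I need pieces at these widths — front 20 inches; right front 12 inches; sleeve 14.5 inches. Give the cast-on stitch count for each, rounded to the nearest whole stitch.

Rate = 17/3.5 = 4.857 sts per in.
front: 20 × 4.857 = 97.14 → 97.
right front: 12 × 4.857 = 58.29 → 58.
sleeve: 14.5 × 4.857 = 70.43 → 70.

front 97; right front 58; sleeve 70.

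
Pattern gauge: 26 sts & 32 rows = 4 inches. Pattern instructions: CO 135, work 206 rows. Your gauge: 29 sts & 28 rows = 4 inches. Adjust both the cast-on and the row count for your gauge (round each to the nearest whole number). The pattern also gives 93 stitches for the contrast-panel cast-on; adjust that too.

Cast on 151 stitches; work 180 rows; contrast-panel cast-on 104 stitches.

Stitches: 135 × 29/26 = 150.58 → 151.
Rows: 206 × 28/32 = 180.25 → 180.
contrast-panel cast-on: 93 × 29/26 = 103.73 → 104.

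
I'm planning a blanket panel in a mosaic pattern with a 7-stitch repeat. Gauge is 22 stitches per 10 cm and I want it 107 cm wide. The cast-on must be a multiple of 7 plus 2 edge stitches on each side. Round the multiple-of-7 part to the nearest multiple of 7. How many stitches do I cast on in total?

Cast on 235 stitches.

22 / 10 = 2.2 sts per cm.
107 × 2.2 = 235.40 sts.
Less 4 edge sts → 231.40 for the repeat.
Nearest multiple of 7: 231.
Add back 4 edge sts → 235.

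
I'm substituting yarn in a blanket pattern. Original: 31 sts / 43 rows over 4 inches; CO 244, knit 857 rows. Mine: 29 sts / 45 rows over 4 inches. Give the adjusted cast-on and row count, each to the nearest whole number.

Stitches: 244 × 29/31 = 228.26 → 228.
Rows: 857 × 45/43 = 896.86 → 897.

Cast on 228 stitches; work 897 rows.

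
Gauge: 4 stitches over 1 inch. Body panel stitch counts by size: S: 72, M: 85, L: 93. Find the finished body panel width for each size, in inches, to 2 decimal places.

S 18.00 inches; M 21.25 inches; L 23.25 inches.

4/1 = 4 sts per in.
S: 72 / 4 = 18.000 → 18.00 in.
M: 85 / 4 = 21.250 → 21.25 in.
L: 93 / 4 = 23.250 → 23.25 in.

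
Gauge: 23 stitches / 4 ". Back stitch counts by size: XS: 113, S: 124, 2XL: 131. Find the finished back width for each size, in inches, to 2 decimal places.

XS 19.65 inches; S 21.57 inches; 2XL 22.78 inches.

23/4 = 5.75 sts per in.
XS: 113 / 5.75 = 19.652 → 19.65 in.
S: 124 / 5.75 = 21.565 → 21.57 in.
2XL: 131 / 5.75 = 22.783 → 22.78 in.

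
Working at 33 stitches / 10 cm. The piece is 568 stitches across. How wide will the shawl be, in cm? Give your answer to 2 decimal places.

33 stitches / 10 cm = 3.3 stitches per cm.
568 / 3.3 = 172.121 cm.

172.12 cm.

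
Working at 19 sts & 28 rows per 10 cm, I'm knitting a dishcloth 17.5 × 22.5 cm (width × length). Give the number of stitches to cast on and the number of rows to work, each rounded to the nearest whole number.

Cast on 33 stitches and work 63 rows.

Stitch gauge = 19/10 = 1.9 sts/cm; 17.5 × 1.9 = 33.25 → 33 sts.
Row gauge = 28/10 = 2.8 rows/cm; 22.5 × 2.8 = 63.00 → 63 rows.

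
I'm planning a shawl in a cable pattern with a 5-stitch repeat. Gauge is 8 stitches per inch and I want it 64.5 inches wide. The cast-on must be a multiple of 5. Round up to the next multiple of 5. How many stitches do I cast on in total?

8 / 1 = 8 sts per inch.
64.5 × 8 = 516.00 sts.
Next multiple of 5: 520.

CO 520 sts.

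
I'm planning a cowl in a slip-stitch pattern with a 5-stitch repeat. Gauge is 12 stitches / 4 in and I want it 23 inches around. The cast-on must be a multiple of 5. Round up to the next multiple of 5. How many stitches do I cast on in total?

12 / 4 = 3 sts per inch.
23 × 3 = 69.00 sts.
Next multiple of 5: 70.

Cast on 70 stitches.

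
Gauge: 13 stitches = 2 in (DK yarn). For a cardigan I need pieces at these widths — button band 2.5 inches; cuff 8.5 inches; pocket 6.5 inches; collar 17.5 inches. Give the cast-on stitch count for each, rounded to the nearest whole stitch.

Rate = 13/2 = 6.5 sts per in.
button band: 2.5 × 6.5 = 16.25 → 16.
cuff: 8.5 × 6.5 = 55.25 → 55.
pocket: 6.5 × 6.5 = 42.25 → 42.
collar: 17.5 × 6.5 = 113.75 → 114.

button band 16; cuff 55; pocket 42; collar 114.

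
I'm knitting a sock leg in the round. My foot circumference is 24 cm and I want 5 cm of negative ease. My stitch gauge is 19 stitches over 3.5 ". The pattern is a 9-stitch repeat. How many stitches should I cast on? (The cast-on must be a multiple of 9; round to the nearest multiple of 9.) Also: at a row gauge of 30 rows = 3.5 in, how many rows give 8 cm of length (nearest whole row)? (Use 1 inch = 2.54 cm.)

Cast on 45 stitches; work 27 rows.

Finished = 24 − 5 = 19 cm.
19 cm × 1/2.54 = 7.48 inches.
19/3.5 = 5.429 sts per in; 7.48 × 5.429 = 40.61 sts.
Nearest multiple of 9 → 45.
8 cm = 3.15 inches; × 8.571 = 27.00 → 27 rows.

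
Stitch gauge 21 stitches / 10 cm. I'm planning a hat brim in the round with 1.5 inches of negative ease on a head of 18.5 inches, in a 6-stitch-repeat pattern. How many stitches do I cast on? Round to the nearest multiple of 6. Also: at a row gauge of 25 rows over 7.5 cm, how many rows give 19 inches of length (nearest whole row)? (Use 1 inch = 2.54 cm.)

Cast on 90 stitches; work 161 rows.

Finished = 18.5 − 1.5 = 17 inches.
17 inches × 2.54 = 43.18 cm.
21/10 = 2.1 sts per cm; 43.18 × 2.1 = 90.68 sts.
Nearest multiple of 6 → 90.
19 inches = 48.26 cm; × 3.333 = 160.87 → 161 rows.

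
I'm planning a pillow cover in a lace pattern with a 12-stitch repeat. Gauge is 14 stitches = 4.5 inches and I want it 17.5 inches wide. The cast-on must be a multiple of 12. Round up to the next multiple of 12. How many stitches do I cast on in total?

14 / 4.5 = 3.111 sts per inch.
17.5 × 3.111 = 54.44 sts.
Next multiple of 12: 60.

CO 60 sts.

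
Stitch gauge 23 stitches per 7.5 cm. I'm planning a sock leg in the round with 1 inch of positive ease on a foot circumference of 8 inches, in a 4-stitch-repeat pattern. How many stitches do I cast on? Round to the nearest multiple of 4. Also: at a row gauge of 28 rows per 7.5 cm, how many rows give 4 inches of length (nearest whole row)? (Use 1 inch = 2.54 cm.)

Cast on 72 stitches; work 38 rows.

Finished = 8 + 1 = 9 inches.
9 inches × 2.54 = 22.86 cm.
23/7.5 = 3.067 sts per cm; 22.86 × 3.067 = 70.10 sts.
Nearest multiple of 4 → 72.
4 inches = 10.16 cm; × 3.733 = 37.93 → 38 rows.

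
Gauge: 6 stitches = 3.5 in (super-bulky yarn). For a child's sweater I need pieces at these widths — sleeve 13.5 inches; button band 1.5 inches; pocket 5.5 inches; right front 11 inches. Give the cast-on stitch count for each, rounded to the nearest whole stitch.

Rate = 6/3.5 = 1.714 sts per in.
sleeve: 13.5 × 1.714 = 23.14 → 23.
button band: 1.5 × 1.714 = 2.57 → 3.
pocket: 5.5 × 1.714 = 9.43 → 9.
right front: 11 × 1.714 = 18.86 → 19.

sleeve 23; button band 3; pocket 9; right front 19.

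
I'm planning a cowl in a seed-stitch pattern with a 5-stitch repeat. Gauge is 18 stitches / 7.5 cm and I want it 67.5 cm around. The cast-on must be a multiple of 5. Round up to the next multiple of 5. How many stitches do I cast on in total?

18 / 7.5 = 2.4 sts per cm.
67.5 × 2.4 = 162.00 sts.
Next multiple of 5: 165.

Cast on 165 stitches.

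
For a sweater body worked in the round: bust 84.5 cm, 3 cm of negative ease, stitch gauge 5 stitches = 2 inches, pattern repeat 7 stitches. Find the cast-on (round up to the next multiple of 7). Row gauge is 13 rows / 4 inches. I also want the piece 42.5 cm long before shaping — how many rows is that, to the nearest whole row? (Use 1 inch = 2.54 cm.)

Finished = 84.5 − 3 = 81.5 cm.
81.5 cm × 1/2.54 = 32.09 inches.
5/2 = 2.5 sts per in; 32.09 × 2.5 = 80.22 sts.
Next multiple of 7 → 84.
42.5 cm = 16.73 inches; × 3.25 = 54.38 → 54 rows.

Cast on 84 stitches; work 54 rows.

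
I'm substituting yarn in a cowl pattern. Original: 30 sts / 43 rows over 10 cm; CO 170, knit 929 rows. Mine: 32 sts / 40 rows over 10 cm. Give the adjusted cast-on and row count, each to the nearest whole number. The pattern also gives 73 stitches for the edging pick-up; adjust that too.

Stitches: 170 × 32/30 = 181.33 → 181.
Rows: 929 × 40/43 = 864.19 → 864.
edging pick-up: 73 × 32/30 = 77.87 → 78.

Cast on 181 stitches; work 864 rows; edging pick-up 78 stitches.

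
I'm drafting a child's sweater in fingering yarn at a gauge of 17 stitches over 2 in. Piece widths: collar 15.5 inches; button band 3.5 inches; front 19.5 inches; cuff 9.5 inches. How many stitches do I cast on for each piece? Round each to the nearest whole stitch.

collar 132; button band 30; front 166; cuff 81.

Rate = 17/2 = 8.5 sts per in.
collar: 15.5 × 8.5 = 131.75 → 132.
button band: 3.5 × 8.5 = 29.75 → 30.
front: 19.5 × 8.5 = 165.75 → 166.
cuff: 9.5 × 8.5 = 80.75 → 81.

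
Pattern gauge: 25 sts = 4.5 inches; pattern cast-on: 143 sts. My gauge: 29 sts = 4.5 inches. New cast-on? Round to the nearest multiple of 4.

CO 164 sts.

Scale factor = 29 / 25 = 1.160.
143 × 29 / 25 = 165.88 sts.
→ 164 sts.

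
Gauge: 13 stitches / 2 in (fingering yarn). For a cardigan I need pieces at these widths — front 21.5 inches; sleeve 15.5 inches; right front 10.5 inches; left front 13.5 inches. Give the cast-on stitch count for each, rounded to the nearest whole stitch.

front 140; sleeve 101; right front 68; left front 88.

Rate = 13/2 = 6.5 sts per in.
front: 21.5 × 6.5 = 139.75 → 140.
sleeve: 15.5 × 6.5 = 100.75 → 101.
right front: 10.5 × 6.5 = 68.25 → 68.
left front: 13.5 × 6.5 = 87.75 → 88.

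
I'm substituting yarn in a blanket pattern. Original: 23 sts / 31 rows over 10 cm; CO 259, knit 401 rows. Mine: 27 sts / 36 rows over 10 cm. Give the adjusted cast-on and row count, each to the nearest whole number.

Cast on 304 stitches; work 466 rows.

Stitches: 259 × 27/23 = 304.04 → 304.
Rows: 401 × 36/31 = 465.68 → 466.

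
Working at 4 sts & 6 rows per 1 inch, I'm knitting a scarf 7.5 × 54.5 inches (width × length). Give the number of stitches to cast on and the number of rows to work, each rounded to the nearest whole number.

Cast on 30 stitches and work 327 rows.

Stitch gauge = 4/1 = 4 sts/in; 7.5 × 4 = 30.00 → 30 sts.
Row gauge = 6/1 = 6 rows/in; 54.5 × 6 = 327.00 → 327 rows.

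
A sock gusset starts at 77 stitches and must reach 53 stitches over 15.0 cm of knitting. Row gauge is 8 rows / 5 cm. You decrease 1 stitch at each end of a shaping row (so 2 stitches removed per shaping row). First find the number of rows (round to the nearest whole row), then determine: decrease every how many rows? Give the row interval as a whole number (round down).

Decrease every 2nd row.

Rows = 15.0 × 1.6 = 24.0 → 24 rows.
Stitches to remove: 24 → 12 shaping rows (at 2 st each).
24 / 12 = 2.00 → every 2 rows.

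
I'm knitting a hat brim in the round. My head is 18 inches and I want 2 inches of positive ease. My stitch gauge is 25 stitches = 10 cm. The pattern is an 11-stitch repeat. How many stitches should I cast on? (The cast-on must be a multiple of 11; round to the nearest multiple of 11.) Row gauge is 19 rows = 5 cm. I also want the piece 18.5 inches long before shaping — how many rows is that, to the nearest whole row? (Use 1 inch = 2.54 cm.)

Cast on 132 stitches; work 179 rows.

Finished = 18 + 2 = 20 inches.
20 inches × 2.54 = 50.80 cm.
25/10 = 2.5 sts per cm; 50.80 × 2.5 = 127.00 sts.
Nearest multiple of 11 → 132.
18.5 inches = 46.99 cm; × 3.8 = 178.56 → 179 rows.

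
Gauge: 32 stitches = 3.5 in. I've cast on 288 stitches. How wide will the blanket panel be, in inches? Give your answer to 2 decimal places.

32 stitches / 3.5 inch = 9.143 stitches per inch.
288 / 9.143 = 31.500 inches.

31.50 inches.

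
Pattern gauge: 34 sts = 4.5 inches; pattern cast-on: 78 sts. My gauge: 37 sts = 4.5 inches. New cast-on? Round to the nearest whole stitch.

Scale factor = 37 / 34 = 1.088.
78 × 37 / 34 = 84.88 sts.
→ 85 sts.

Cast on 85 stitches.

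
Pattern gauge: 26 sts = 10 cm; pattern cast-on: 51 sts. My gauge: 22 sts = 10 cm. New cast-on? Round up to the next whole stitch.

Cast on 44 stitches.

Scale factor = 22 / 26 = 0.846.
51 × 22 / 26 = 43.15 sts.
→ 44 sts.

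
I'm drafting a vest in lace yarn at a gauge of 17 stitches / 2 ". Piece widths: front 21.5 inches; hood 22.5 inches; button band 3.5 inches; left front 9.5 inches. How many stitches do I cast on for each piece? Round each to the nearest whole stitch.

front 183; hood 191; button band 30; left front 81.

Rate = 17/2 = 8.5 sts per in.
front: 21.5 × 8.5 = 182.75 → 183.
hood: 22.5 × 8.5 = 191.25 → 191.
button band: 3.5 × 8.5 = 29.75 → 30.
left front: 9.5 × 8.5 = 80.75 → 81.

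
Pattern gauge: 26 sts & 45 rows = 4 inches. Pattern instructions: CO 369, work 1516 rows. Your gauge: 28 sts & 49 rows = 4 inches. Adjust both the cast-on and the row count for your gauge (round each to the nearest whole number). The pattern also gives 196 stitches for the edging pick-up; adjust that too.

Stitches: 369 × 28/26 = 397.38 → 397.
Rows: 1516 × 49/45 = 1650.76 → 1651.
edging pick-up: 196 × 28/26 = 211.08 → 211.

Cast on 397 stitches; work 1651 rows; edging pick-up 211 stitches.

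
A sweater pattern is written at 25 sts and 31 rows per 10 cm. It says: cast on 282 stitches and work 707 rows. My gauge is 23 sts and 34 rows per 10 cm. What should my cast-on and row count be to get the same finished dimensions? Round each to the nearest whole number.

Stitches: 282 × 23/25 = 259.44 → 259.
Rows: 707 × 34/31 = 775.42 → 775.

Cast on 259 stitches; work 775 rows.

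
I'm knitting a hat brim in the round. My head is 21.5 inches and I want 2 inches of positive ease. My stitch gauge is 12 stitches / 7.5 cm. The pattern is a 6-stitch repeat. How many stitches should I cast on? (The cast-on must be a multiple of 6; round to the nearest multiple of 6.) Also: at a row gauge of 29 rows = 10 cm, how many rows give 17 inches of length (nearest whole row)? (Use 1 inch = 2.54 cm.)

Finished = 21.5 + 2 = 23.5 inches.
23.5 inches × 2.54 = 59.69 cm.
12/7.5 = 1.6 sts per cm; 59.69 × 1.6 = 95.50 sts.
Nearest multiple of 6 → 96.
17 inches = 43.18 cm; × 2.9 = 125.22 → 125 rows.

Cast on 96 stitches; work 125 rows.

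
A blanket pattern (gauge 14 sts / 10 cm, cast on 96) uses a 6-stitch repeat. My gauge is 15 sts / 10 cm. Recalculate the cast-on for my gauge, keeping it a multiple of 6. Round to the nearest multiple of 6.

96 × 15 / 14 = 102.86.
Nearest multiple of 6: 102.

CO 102 sts.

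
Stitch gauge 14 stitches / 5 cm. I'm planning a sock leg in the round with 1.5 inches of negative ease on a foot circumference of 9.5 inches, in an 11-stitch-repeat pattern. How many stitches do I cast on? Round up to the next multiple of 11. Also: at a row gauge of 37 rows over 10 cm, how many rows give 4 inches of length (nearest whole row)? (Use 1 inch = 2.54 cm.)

Cast on 66 stitches; work 38 rows.

Finished = 9.5 − 1.5 = 8 inches.
8 inches × 2.54 = 20.32 cm.
14/5 = 2.8 sts per cm; 20.32 × 2.8 = 56.90 sts.
Next multiple of 11 → 66.
4 inches = 10.16 cm; × 3.7 = 37.59 → 38 rows.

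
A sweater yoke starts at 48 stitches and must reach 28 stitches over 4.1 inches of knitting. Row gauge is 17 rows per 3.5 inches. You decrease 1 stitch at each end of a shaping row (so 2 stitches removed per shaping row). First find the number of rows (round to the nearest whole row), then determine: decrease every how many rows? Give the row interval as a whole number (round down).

Decrease every 2nd row.

Rows = 4.1 × 4.857 = 19.9 → 20 rows.
Stitches to remove: 20 → 10 shaping rows (at 2 st each).
20 / 10 = 2.00 → every 2 rows.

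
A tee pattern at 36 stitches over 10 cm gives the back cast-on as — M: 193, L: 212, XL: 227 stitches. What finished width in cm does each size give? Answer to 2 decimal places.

M 53.61 cm; L 58.89 cm; XL 63.06 cm.

36/10 = 3.6 sts per cm.
M: 193 / 3.6 = 53.611 → 53.61 cm.
L: 212 / 3.6 = 58.889 → 58.89 cm.
XL: 227 / 3.6 = 63.056 → 63.06 cm.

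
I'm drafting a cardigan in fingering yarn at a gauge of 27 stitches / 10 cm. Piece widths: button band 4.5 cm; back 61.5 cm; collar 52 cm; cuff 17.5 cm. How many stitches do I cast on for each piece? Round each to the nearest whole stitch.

button band 12; back 166; collar 140; cuff 47.

Rate = 27/10 = 2.7 sts per cm.
button band: 4.5 × 2.7 = 12.15 → 12.
back: 61.5 × 2.7 = 166.05 → 166.
collar: 52 × 2.7 = 140.40 → 140.
cuff: 17.5 × 2.7 = 47.25 → 47.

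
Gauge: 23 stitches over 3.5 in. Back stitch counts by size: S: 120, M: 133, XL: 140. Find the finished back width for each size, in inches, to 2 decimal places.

S 18.26 inches; M 20.24 inches; XL 21.30 inches.

23/3.5 = 6.571 sts per in.
S: 120 / 6.571 = 18.261 → 18.26 in.
M: 133 / 6.571 = 20.239 → 20.24 in.
XL: 140 / 6.571 = 21.304 → 21.30 in.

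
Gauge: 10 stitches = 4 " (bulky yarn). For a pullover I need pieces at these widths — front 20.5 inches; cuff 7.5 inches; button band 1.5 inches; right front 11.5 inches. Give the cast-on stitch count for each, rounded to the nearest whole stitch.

front 51; cuff 19; button band 4; right front 29.

Rate = 10/4 = 2.5 sts per in.
front: 20.5 × 2.5 = 51.25 → 51.
cuff: 7.5 × 2.5 = 18.75 → 19.
button band: 1.5 × 2.5 = 3.75 → 4.
right front: 11.5 × 2.5 = 28.75 → 29.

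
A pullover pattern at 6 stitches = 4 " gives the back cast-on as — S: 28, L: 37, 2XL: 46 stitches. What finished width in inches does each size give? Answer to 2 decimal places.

6/4 = 1.5 sts per in.
S: 28 / 1.5 = 18.667 → 18.67 in.
L: 37 / 1.5 = 24.667 → 24.67 in.
2XL: 46 / 1.5 = 30.667 → 30.67 in.

S 18.67 inches; L 24.67 inches; 2XL 30.67 inches.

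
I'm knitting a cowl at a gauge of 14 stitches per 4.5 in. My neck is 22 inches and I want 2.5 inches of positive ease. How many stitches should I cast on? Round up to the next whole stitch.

Finished = 22 + 2.5 = 24.5 in.
14 / 4.5 = 3.111 sts per inch.
24.50 × 3.111 = 76.22 sts.
→ 77 sts.

Cast on 77 stitches.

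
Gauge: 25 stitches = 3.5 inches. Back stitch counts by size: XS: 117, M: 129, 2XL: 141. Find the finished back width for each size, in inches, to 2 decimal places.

XS 16.38 inches; M 18.06 inches; 2XL 19.74 inches.

25/3.5 = 7.143 sts per in.
XS: 117 / 7.143 = 16.380 → 16.38 in.
M: 129 / 7.143 = 18.060 → 18.06 in.
2XL: 141 / 7.143 = 19.740 → 19.74 in.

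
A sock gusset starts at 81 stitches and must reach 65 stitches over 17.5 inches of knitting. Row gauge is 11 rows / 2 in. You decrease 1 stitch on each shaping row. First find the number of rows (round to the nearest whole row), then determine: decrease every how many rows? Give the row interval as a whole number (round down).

Rows = 17.5 × 5.5 = 96.2 → 96 rows.
Stitches to remove: 16 → 16 shaping rows (at 1 st each).
96 / 16 = 6.00 → every 6 rows.

Decrease every 6th row.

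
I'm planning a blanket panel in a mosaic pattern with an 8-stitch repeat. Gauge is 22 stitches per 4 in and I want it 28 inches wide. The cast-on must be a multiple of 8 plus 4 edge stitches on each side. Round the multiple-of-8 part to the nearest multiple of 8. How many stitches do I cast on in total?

Cast on 152 stitches.

22 / 4 = 5.5 sts per inch.
28 × 5.5 = 154.00 sts.
Less 8 edge sts → 146.00 for the repeat.
Nearest multiple of 8: 144.
Add back 8 edge sts → 152.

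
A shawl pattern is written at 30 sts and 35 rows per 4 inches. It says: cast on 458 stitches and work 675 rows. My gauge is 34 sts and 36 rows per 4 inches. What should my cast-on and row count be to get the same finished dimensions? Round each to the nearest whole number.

Stitches: 458 × 34/30 = 519.07 → 519.
Rows: 675 × 36/35 = 694.29 → 694.

Cast on 519 stitches; work 694 rows.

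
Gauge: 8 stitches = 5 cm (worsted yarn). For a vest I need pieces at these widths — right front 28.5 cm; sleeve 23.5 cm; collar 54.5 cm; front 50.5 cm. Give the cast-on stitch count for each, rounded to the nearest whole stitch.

Rate = 8/5 = 1.6 sts per cm.
right front: 28.5 × 1.6 = 45.60 → 46.
sleeve: 23.5 × 1.6 = 37.60 → 38.
collar: 54.5 × 1.6 = 87.20 → 87.
front: 50.5 × 1.6 = 80.80 → 81.

right front 46; sleeve 38; collar 87; front 81.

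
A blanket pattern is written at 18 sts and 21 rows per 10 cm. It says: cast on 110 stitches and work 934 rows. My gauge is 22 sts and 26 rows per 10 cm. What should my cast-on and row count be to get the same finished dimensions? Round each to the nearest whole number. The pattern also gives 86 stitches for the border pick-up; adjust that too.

Cast on 134 stitches; work 1156 rows; border pick-up 105 stitches.

Stitches: 110 × 22/18 = 134.44 → 134.
Rows: 934 × 26/21 = 1156.38 → 1156.
border pick-up: 86 × 22/18 = 105.11 → 105.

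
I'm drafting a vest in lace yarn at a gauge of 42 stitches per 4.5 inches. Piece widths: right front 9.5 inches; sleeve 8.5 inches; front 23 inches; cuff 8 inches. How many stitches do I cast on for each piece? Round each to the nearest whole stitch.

right front 89; sleeve 79; front 215; cuff 75.

Rate = 42/4.5 = 9.333 sts per in.
right front: 9.5 × 9.333 = 88.67 → 89.
sleeve: 8.5 × 9.333 = 79.33 → 79.
front: 23 × 9.333 = 214.67 → 215.
cuff: 8 × 9.333 = 74.67 → 75.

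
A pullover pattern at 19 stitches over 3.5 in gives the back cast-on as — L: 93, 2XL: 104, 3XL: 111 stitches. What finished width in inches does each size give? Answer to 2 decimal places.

L 17.13 inches; 2XL 19.16 inches; 3XL 20.45 inches.

19/3.5 = 5.429 sts per in.
L: 93 / 5.429 = 17.132 → 17.13 in.
2XL: 104 / 5.429 = 19.158 → 19.16 in.
3XL: 111 / 5.429 = 20.447 → 20.45 in.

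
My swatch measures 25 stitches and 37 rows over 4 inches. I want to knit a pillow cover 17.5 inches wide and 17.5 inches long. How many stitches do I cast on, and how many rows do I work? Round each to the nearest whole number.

Stitch gauge = 25/4 = 6.25 sts/in; 17.5 × 6.25 = 109.38 → 109 sts.
Row gauge = 37/4 = 9.25 rows/in; 17.5 × 9.25 = 161.88 → 162 rows.

Cast on 109 stitches and work 162 rows.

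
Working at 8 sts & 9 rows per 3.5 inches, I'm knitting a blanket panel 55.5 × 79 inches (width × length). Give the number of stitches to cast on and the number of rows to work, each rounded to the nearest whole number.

Stitch gauge = 8/3.5 = 2.286 sts/in; 55.5 × 2.286 = 126.86 → 127 sts.
Row gauge = 9/3.5 = 2.571 rows/in; 79 × 2.571 = 203.14 → 203 rows.

Cast on 127 stitches and work 203 rows.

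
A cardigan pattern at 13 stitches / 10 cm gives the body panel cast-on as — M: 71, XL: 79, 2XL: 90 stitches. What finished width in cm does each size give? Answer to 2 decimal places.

13/10 = 1.3 sts per cm.
M: 71 / 1.3 = 54.615 → 54.62 cm.
XL: 79 / 1.3 = 60.769 → 60.77 cm.
2XL: 90 / 1.3 = 69.231 → 69.23 cm.

M 54.62 cm; XL 60.77 cm; 2XL 69.23 cm.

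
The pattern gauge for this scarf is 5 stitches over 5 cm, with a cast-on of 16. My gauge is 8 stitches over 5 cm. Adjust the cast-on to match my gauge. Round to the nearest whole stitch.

Scale factor = 8 / 5 = 1.600.
16 × 8 / 5 = 25.60 sts.
→ 26 sts.

26 stitches.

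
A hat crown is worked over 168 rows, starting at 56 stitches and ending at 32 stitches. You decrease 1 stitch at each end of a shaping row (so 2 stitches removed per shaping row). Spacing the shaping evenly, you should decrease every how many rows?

Decrease every 14th row.

Stitches to remove: |32 − 56| = 24.
Shaping rows needed: 24 / 2 = 12.
168 rows / 12 = every 14 rows.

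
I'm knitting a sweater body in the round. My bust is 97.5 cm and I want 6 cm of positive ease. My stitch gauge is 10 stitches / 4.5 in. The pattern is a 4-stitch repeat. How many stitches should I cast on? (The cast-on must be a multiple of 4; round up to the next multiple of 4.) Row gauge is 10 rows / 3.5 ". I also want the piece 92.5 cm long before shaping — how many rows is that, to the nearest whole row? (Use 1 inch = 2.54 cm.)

Finished = 97.5 + 6 = 103.5 cm.
103.5 cm × 1/2.54 = 40.75 inches.
10/4.5 = 2.222 sts per in; 40.75 × 2.222 = 90.55 sts.
Next multiple of 4 → 92.
92.5 cm = 36.42 inches; × 2.857 = 104.05 → 104 rows.

Cast on 92 stitches; work 104 rows.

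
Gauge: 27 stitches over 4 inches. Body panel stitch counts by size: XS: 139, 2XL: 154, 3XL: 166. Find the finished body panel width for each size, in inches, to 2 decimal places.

XS 20.59 inches; 2XL 22.81 inches; 3XL 24.59 inches.

27/4 = 6.75 sts per in.
XS: 139 / 6.75 = 20.593 → 20.59 in.
2XL: 154 / 6.75 = 22.815 → 22.81 in.
3XL: 166 / 6.75 = 24.593 → 24.59 in.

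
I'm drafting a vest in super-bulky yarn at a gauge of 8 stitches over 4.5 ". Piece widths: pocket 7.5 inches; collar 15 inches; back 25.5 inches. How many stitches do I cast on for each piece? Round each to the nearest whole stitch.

pocket 13; collar 27; back 45.

Rate = 8/4.5 = 1.778 sts per in.
pocket: 7.5 × 1.778 = 13.33 → 13.
collar: 15 × 1.778 = 26.67 → 27.
back: 25.5 × 1.778 = 45.33 → 45.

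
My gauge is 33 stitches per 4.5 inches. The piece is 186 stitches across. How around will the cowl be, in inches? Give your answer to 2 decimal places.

33 stitches / 4.5 inch = 7.333 stitches per inch.
186 / 7.333 = 25.364 inches.

25.36 inches.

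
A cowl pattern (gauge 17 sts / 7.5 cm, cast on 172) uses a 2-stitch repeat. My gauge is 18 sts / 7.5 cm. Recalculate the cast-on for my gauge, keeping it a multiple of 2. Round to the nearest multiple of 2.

172 × 18 / 17 = 182.12.
Nearest multiple of 2: 182.

Cast on 182 stitches.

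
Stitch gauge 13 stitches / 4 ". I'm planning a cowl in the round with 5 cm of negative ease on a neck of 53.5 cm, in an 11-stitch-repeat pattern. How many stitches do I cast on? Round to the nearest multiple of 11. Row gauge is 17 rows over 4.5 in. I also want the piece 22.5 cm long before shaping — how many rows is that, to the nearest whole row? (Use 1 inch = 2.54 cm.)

Cast on 66 stitches; work 33 rows.

Finished = 53.5 − 5 = 48.5 cm.
48.5 cm × 1/2.54 = 19.09 inches.
13/4 = 3.25 sts per in; 19.09 × 3.25 = 62.06 sts.
Nearest multiple of 11 → 66.
22.5 cm = 8.86 inches; × 3.778 = 33.46 → 33 rows.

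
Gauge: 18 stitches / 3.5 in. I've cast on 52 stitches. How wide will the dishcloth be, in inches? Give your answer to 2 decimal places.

18 stitches / 3.5 inch = 5.143 stitches per inch.
52 / 5.143 = 10.111 inches.

10.11 inches.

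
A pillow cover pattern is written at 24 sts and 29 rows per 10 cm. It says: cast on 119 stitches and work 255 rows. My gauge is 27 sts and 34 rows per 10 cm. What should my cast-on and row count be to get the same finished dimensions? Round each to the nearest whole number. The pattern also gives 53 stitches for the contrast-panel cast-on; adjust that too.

Stitches: 119 × 27/24 = 133.88 → 134.
Rows: 255 × 34/29 = 298.97 → 299.
contrast-panel cast-on: 53 × 27/24 = 59.62 → 60.

Cast on 134 stitches; work 299 rows; contrast-panel cast-on 60 stitches.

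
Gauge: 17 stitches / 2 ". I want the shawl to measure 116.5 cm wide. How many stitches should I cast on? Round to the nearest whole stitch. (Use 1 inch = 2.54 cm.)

116.5 cm = 45.87 in.
17 stitches / 2 in = 8.5 stitches per inch.
45.87 × 8.5 = 389.86 stitches.
Round to nearest → 390.

390 stitches.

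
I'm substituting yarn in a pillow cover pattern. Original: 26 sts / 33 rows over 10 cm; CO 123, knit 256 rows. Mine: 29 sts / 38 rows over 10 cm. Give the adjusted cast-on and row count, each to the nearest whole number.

Stitches: 123 × 29/26 = 137.19 → 137.
Rows: 256 × 38/33 = 294.79 → 295.

Cast on 137 stitches; work 295 rows.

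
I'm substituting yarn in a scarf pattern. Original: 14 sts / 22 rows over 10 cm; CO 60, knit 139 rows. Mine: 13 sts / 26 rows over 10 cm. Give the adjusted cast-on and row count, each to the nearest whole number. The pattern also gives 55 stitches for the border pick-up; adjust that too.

Stitches: 60 × 13/14 = 55.71 → 56.
Rows: 139 × 26/22 = 164.27 → 164.
border pick-up: 55 × 13/14 = 51.07 → 51.

Cast on 56 stitches; work 164 rows; border pick-up 51 stitches.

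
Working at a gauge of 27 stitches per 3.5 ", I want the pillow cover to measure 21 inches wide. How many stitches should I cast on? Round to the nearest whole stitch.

Cast on 162 stitches.

27 stitches / 3.5 in = 7.714 stitches per inch.
21 × 7.714 = 162.00 stitches.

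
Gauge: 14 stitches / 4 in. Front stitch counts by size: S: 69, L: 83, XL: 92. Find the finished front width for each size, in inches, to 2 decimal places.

14/4 = 3.5 sts per in.
S: 69 / 3.5 = 19.714 → 19.71 in.
L: 83 / 3.5 = 23.714 → 23.71 in.
XL: 92 / 3.5 = 26.286 → 26.29 in.

S 19.71 inches; L 23.71 inches; XL 26.29 inches.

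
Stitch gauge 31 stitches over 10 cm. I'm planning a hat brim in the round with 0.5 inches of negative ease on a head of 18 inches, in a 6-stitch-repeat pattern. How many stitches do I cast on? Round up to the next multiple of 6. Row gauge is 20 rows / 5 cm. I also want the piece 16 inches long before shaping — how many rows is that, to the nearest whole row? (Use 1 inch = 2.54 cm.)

Cast on 138 stitches; work 163 rows.

Finished = 18 − 0.5 = 17.5 inches.
17.5 inches × 2.54 = 44.45 cm.
31/10 = 3.1 sts per cm; 44.45 × 3.1 = 137.79 sts.
Next multiple of 6 → 138.
16 inches = 40.64 cm; × 4 = 162.56 → 163 rows.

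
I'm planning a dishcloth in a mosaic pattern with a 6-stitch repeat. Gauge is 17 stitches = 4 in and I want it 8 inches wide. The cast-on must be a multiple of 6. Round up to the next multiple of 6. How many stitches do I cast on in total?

17 / 4 = 4.25 sts per inch.
8 × 4.25 = 34.00 sts.
Next multiple of 6: 36.

CO 36 sts.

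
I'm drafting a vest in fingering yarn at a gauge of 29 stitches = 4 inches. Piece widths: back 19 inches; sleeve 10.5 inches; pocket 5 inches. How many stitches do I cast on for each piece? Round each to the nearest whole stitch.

back 138; sleeve 76; pocket 36.

Rate = 29/4 = 7.25 sts per in.
back: 19 × 7.25 = 137.75 → 138.
sleeve: 10.5 × 7.25 = 76.12 → 76.
pocket: 5 × 7.25 = 36.25 → 36.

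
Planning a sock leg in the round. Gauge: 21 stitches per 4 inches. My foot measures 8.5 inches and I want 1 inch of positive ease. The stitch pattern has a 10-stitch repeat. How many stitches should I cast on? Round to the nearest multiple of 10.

Cast on 50 stitches.

Finished = 8.5 + 1 = 9.5 inches.
21 / 4 = 5.25 sts/in.
9.5 × 5.25 = 49.88 sts.
Nearest multiple of 10: 50.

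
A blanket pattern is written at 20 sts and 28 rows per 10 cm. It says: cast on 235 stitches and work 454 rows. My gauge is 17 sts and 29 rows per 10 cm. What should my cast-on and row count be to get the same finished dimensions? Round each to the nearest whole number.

Cast on 200 stitches; work 470 rows.

Stitches: 235 × 17/20 = 199.75 → 200.
Rows: 454 × 29/28 = 470.21 → 470.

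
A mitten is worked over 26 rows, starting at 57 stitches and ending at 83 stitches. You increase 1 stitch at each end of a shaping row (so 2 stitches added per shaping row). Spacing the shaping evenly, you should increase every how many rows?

Stitches to add: |83 − 57| = 26.
Shaping rows needed: 26 / 2 = 13.
26 rows / 13 = every 2 rows.

Increase every 2nd row.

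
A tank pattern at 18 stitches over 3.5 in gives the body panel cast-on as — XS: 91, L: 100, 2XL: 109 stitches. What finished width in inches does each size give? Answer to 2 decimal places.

XS 17.69 inches; L 19.44 inches; 2XL 21.19 inches.

18/3.5 = 5.143 sts per in.
XS: 91 / 5.143 = 17.694 → 17.69 in.
L: 100 / 5.143 = 19.444 → 19.44 in.
2XL: 109 / 5.143 = 21.194 → 21.19 in.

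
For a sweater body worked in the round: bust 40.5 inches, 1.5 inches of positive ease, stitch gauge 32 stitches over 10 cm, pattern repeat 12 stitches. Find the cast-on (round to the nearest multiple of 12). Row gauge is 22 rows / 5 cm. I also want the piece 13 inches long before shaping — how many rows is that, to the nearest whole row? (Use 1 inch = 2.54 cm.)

Finished = 40.5 + 1.5 = 42 inches.
42 inches × 2.54 = 106.68 cm.
32/10 = 3.2 sts per cm; 106.68 × 3.2 = 341.38 sts.
Nearest multiple of 12 → 336.
13 inches = 33.02 cm; × 4.4 = 145.29 → 145 rows.

Cast on 336 stitches; work 145 rows.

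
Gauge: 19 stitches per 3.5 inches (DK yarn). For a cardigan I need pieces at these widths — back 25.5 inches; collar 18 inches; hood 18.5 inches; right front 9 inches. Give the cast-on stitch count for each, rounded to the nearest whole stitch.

Rate = 19/3.5 = 5.429 sts per in.
back: 25.5 × 5.429 = 138.43 → 138.
collar: 18 × 5.429 = 97.71 → 98.
hood: 18.5 × 5.429 = 100.43 → 100.
right front: 9 × 5.429 = 48.86 → 49.

back 138; collar 98; hood 100; right front 49.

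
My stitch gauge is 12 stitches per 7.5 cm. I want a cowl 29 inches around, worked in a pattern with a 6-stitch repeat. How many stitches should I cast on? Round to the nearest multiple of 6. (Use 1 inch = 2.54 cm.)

29 in = 29 × 2.54 = 73.66 cm.
12 / 7.5 = 1.6 sts/cm.
73.66 × 1.6 = 117.86 sts.
→ 120.

120 stitches.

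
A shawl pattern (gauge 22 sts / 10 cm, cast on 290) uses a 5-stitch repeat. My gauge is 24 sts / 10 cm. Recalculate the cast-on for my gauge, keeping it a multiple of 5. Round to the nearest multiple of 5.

290 × 24 / 22 = 316.36.
Nearest multiple of 5: 315.

CO 315 sts.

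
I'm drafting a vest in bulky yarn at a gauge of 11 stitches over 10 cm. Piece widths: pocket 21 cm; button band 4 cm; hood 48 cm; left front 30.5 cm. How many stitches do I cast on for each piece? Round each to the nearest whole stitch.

Rate = 11/10 = 1.1 sts per cm.
pocket: 21 × 1.1 = 23.10 → 23.
button band: 4 × 1.1 = 4.40 → 4.
hood: 48 × 1.1 = 52.80 → 53.
left front: 30.5 × 1.1 = 33.55 → 34.

pocket 23; button band 4; hood 53; left front 34.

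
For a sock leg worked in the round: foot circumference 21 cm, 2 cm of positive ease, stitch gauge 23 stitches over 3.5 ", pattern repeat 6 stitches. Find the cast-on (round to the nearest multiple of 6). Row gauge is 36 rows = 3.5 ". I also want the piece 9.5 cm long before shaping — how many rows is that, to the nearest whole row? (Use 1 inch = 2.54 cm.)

Cast on 60 stitches; work 38 rows.

Finished = 21 + 2 = 23 cm.
23 cm × 1/2.54 = 9.06 inches.
23/3.5 = 6.571 sts per in; 9.06 × 6.571 = 59.51 sts.
Nearest multiple of 6 → 60.
9.5 cm = 3.74 inches; × 10.286 = 38.47 → 38 rows.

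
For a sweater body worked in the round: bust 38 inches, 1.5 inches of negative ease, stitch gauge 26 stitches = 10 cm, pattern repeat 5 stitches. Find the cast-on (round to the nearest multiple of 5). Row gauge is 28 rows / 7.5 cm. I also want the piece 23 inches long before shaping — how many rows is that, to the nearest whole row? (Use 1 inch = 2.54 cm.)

Cast on 240 stitches; work 218 rows.

Finished = 38 − 1.5 = 36.5 inches.
36.5 inches × 2.54 = 92.71 cm.
26/10 = 2.6 sts per cm; 92.71 × 2.6 = 241.05 sts.
Nearest multiple of 5 → 240.
23 inches = 58.42 cm; × 3.733 = 218.10 → 218 rows.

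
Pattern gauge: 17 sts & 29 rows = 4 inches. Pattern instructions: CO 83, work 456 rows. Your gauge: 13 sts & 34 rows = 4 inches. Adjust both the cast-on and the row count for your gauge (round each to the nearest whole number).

Cast on 63 stitches; work 535 rows.

Stitches: 83 × 13/17 = 63.47 → 63.
Rows: 456 × 34/29 = 534.62 → 535.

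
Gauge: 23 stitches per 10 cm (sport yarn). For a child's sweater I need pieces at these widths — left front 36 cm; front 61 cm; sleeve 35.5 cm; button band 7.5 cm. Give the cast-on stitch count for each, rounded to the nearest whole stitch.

left front 83; front 140; sleeve 82; button band 17.

Rate = 23/10 = 2.3 sts per cm.
left front: 36 × 2.3 = 82.80 → 83.
front: 61 × 2.3 = 140.30 → 140.
sleeve: 35.5 × 2.3 = 81.65 → 82.
button band: 7.5 × 2.3 = 17.25 → 17.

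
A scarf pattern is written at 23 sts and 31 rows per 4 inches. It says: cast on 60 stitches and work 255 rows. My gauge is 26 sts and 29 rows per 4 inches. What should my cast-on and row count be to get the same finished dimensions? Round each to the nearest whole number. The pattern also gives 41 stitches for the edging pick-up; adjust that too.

Stitches: 60 × 26/23 = 67.83 → 68.
Rows: 255 × 29/31 = 238.55 → 239.
edging pick-up: 41 × 26/23 = 46.35 → 46.

Cast on 68 stitches; work 239 rows; edging pick-up 46 stitches.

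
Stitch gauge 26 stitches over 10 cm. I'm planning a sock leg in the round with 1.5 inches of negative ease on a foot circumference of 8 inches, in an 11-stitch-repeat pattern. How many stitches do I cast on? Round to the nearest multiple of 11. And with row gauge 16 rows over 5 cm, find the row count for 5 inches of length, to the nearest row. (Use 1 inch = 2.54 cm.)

Finished = 8 − 1.5 = 6.5 inches.
6.5 inches × 2.54 = 16.51 cm.
26/10 = 2.6 sts per cm; 16.51 × 2.6 = 42.93 sts.
Nearest multiple of 11 → 44.
5 inches = 12.70 cm; × 3.2 = 40.64 → 41 rows.

Cast on 44 stitches; work 41 rows.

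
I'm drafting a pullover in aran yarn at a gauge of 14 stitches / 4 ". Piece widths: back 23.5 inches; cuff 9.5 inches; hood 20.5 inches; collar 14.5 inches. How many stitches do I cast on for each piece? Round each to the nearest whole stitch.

back 82; cuff 33; hood 72; collar 51.

Rate = 14/4 = 3.5 sts per in.
back: 23.5 × 3.5 = 82.25 → 82.
cuff: 9.5 × 3.5 = 33.25 → 33.
hood: 20.5 × 3.5 = 71.75 → 72.
collar: 14.5 × 3.5 = 50.75 → 51.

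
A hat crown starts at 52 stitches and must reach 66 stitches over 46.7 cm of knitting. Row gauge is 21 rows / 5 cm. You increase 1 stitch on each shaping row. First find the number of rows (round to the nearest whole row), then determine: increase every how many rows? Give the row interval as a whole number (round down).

Rows = 46.7 × 4.2 = 196.1 → 196 rows.
Stitches to add: 14 → 14 shaping rows (at 1 st each).
196 / 14 = 14.00 → every 14 rows.

Increase every 14th row.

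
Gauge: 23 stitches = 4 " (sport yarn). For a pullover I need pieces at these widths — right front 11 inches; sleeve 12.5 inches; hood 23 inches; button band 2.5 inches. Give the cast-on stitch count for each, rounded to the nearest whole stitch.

Rate = 23/4 = 5.75 sts per in.
right front: 11 × 5.75 = 63.25 → 63.
sleeve: 12.5 × 5.75 = 71.88 → 72.
hood: 23 × 5.75 = 132.25 → 132.
button band: 2.5 × 5.75 = 14.38 → 14.

right front 63; sleeve 72; hood 132; button band 14.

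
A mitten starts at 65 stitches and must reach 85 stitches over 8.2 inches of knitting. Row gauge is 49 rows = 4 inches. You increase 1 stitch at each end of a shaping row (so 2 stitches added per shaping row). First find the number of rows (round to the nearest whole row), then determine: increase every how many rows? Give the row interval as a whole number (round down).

Increase every 10th row.

Rows = 8.2 × 12.25 = 100.4 → 100 rows.
Stitches to add: 20 → 10 shaping rows (at 2 st each).
100 / 10 = 10.00 → every 10 rows.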